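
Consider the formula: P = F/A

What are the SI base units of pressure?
Units of each symbol in P = F/A:
  F (force): kg·m/s²
  A (area): m²  → in the denominator, contributes 1/m²

Multiplying the contributions: [kg·m/s²] · [1/m²]
Adding exponents of each base unit: kg: 1, m: -1, s: -2
SI base units of pressure: kg/(m·s²)

Answer: kg/(m·s²)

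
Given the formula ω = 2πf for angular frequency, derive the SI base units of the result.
Units of each symbol in ω = 2πf:
  f (frequency): 1/s
  The factor 2π is dimensionless.

Multiplying the contributions: [1/s]
Adding exponents of each base unit: s: -1
SI base units of angular frequency: 1/s

Answer: 1/s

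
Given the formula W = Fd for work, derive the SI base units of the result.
Units of each symbol in W = Fd:
  F (force): kg·m/s²
  d (displacement): m

Multiplying the contributions: [kg·m/s²] · [m]
Adding exponents of each base unit: kg: 1, m: 2, s: -2
SI base units of work: kg·m²/s²

Answer: kg·m²/s²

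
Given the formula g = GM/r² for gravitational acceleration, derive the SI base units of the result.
Units of each symbol in g = GM/r²:
  G (gravitational constant): m³/(kg·s²)
  M (mass): kg
  r (distance): m  → to the power 2 in the denominator, contributes 1/m²

Multiplying the contributions: [m³/(kg·s²)] · [kg] · [1/m²]
Adding exponents of each base unit: m: 1, s: -2
SI base units of gravitational acceleration: m/s²

Answer: m/s²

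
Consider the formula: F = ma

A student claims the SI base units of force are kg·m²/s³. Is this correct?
Units of each symbol in F = ma:
  m (mass): kg
  a (acceleration): m/s²

Multiplying the contributions: [kg] · [m/s²]
Adding exponents of each base unit: kg: 1, m: 1, s: -2
SI base units of force: kg·m/s²

The claimed units kg·m²/s³ (exponents kg: 1, m: 2, s: -3) do not match the derived units kg·m/s² (exponents kg: 1, m: 1, s: -2), so the claim is incorrect.

Answer: No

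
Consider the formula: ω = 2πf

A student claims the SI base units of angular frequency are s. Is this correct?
Units of each symbol in ω = 2πf:
  f (frequency): 1/s
  The factor 2π is dimensionless.

Multiplying the contributions: [1/s]
Adding exponents of each base unit: s: -1
SI base units of angular frequency: 1/s

The claimed units s (exponents s: 1) do not match the derived units 1/s (exponents s: -1), so the claim is incorrect.

Answer: No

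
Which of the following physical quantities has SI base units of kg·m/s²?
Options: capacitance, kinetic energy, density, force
Checking the SI base units of each option:
  capacitance (C = Q/V): s⁴·A²/(kg·m²)  ✗
  kinetic energy (E = ½mv²): kg·m²/s²  ✗
  density (ρ = m/V): kg/m³  ✗
  force (F = ma): kg·m/s²  ✓ matches

Only force has units kg·m/s².

Answer: force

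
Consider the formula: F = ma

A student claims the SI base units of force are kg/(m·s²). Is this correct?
Units of each symbol in F = ma:
  m (mass): kg
  a (acceleration): m/s²

Multiplying the contributions: [kg] · [m/s²]
Adding exponents of each base unit: kg: 1, m: 1, s: -2
SI base units of force: kg·m/s²

The claimed units kg/(m·s²) (exponents kg: 1, m: -1, s: -2) do not match the derived units kg·m/s² (exponents kg: 1, m: 1, s: -2), so the claim is incorrect.

Answer: No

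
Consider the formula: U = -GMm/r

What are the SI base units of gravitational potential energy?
Units of each symbol in U = -GMm/r:
  G (gravitational constant): m³/(kg·s²)
  M (mass): kg
  m (mass): kg
  r (distance): m  → in the denominator, contributes 1/m
  The minus sign does not affect the units.

Multiplying the contributions: [m³/(kg·s²)] · [kg] · [kg] · [1/m]
Adding exponents of each base unit: kg: 1, m: 2, s: -2
SI base units of gravitational potential energy: kg·m²/s²

Answer: kg·m²/s²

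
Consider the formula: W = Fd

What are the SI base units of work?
Units of each symbol in W = Fd:
  F (force): kg·m/s²
  d (displacement): m

Multiplying the contributions: [kg·m/s²] · [m]
Adding exponents of each base unit: kg: 1, m: 2, s: -2
SI base units of work: kg·m²/s²

Answer: kg·m²/s²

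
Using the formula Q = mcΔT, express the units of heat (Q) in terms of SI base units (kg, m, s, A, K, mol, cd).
Units of each symbol in Q = mcΔT:
  m (mass): kg
  c (specific heat capacity, in J/(kg·K)): m²/(s²·K)
  ΔT (temperature change): K

Multiplying the contributions: [kg] · [m²/(s²·K)] · [K]
Adding exponents of each base unit: kg: 1, m: 2, s: -2
SI base units of heat: kg·m²/s²

Answer: kg·m²/s²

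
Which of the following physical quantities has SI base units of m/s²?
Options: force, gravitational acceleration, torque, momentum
Checking the SI base units of each option:
  force (F = ma): kg·m/s²  ✗
  gravitational acceleration (g = GM/r²): m/s²  ✓ matches
  torque (τ = Fr): kg·m²/s²  ✗
  momentum (p = mv): kg·m/s  ✗

Only gravitational acceleration has units m/s².

Answer: gravitational acceleration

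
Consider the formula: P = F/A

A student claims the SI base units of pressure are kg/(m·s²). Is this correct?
Units of each symbol in P = F/A:
  F (force): kg·m/s²
  A (area): m²  → in the denominator, contributes 1/m²

Multiplying the contributions: [kg·m/s²] · [1/m²]
Adding exponents of each base unit: kg: 1, m: -1, s: -2
SI base units of pressure: kg/(m·s²)

The claimed units kg/(m·s²) match the derived units, so the claim is correct.

Answer: Yes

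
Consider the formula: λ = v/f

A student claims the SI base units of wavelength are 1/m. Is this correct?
Units of each symbol in λ = v/f:
  v (wave speed): m/s
  f (frequency): 1/s  → in the denominator, contributes s

Multiplying the contributions: [m/s] · [s]
Adding exponents of each base unit: m: 1
SI base units of wavelength: m

The claimed units 1/m (exponents m: -1) do not match the derived units m (exponents m: 1), so the claim is incorrect.

Answer: No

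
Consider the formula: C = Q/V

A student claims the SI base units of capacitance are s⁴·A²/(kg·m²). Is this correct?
Units of each symbol in C = Q/V:
  Q (charge, in coulombs): s·A
  V (voltage, in volts): kg·m²/(s³·A)  → in the denominator, contributes s³·A/(kg·m²)

Multiplying the contributions: [s·A] · [s³·A/(kg·m²)]
Adding exponents of each base unit: kg: -1, m: -2, s: 4, A: 2
SI base units of capacitance: s⁴·A²/(kg·m²)

The claimed units s⁴·A²/(kg·m²) match the derived units, so the claim is correct.

Answer: Yes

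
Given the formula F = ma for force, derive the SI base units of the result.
Units of each symbol in F = ma:
  m (mass): kg
  a (acceleration): m/s²

Multiplying the contributions: [kg] · [m/s²]
Adding exponents of each base unit: kg: 1, m: 1, s: -2
SI base units of force: kg·m/s²

Answer: kg·m/s²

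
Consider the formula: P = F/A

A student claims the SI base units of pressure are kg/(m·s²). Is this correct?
Units of each symbol in P = F/A:
  F (force): kg·m/s²
  A (area): m²  → in the denominator, contributes 1/m²

Multiplying the contributions: [kg·m/s²] · [1/m²]
Adding exponents of each base unit: kg: 1, m: -1, s: -2
SI base units of pressure: kg/(m·s²)

The claimed units kg/(m·s²) match the derived units, so the claim is correct.

Answer: Yes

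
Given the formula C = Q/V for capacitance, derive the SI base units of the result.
Units of each symbol in C = Q/V:
  Q (charge, in coulombs): s·A
  V (voltage, in volts): kg·m²/(s³·A)  → in the denominator, contributes s³·A/(kg·m²)

Multiplying the contributions: [s·A] · [s³·A/(kg·m²)]
Adding exponents of each base unit: kg: -1, m: -2, s: 4, A: 2
SI base units of capacitance: s⁴·A²/(kg·m²)

Answer: s⁴·A²/(kg·m²)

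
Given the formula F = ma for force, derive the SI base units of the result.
Units of each symbol in F = ma:
  m (mass): kg
  a (acceleration): m/s²

Multiplying the contributions: [kg] · [m/s²]
Adding exponents of each base unit: kg: 1, m: 1, s: -2
SI base units of force: kg·m/s²

Answer: kg·m/s²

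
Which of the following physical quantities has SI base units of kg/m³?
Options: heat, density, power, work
Checking the SI base units of each option:
  heat (Q = mcΔT): kg·m²/s²  ✗
  density (ρ = m/V): kg/m³  ✓ matches
  power (P = W/t): kg·m²/s³  ✗
  work (W = Fd): kg·m²/s²  ✗

Only density has units kg/m³.

Answer: density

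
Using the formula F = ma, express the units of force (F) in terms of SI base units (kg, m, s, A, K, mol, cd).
Units of each symbol in F = ma:
  m (mass): kg
  a (acceleration): m/s²

Multiplying the contributions: [kg] · [m/s²]
Adding exponents of each base unit: kg: 1, m: 1, s: -2
SI base units of force: kg·m/s²

Answer: kg·m/s²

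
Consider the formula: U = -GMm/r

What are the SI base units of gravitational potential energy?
Units of each symbol in U = -GMm/r:
  G (gravitational constant): m³/(kg·s²)
  M (mass): kg
  m (mass): kg
  r (distance): m  → in the denominator, contributes 1/m
  The minus sign does not affect the units.

Multiplying the contributions: [m³/(kg·s²)] · [kg] · [kg] · [1/m]
Adding exponents of each base unit: kg: 1, m: 2, s: -2
SI base units of gravitational potential energy: kg·m²/s²

Answer: kg·m²/s²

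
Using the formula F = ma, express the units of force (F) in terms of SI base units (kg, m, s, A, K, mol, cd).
Units of each symbol in F = ma:
  m (mass): kg
  a (acceleration): m/s²

Multiplying the contributions: [kg] · [m/s²]
Adding exponents of each base unit: kg: 1, m: 1, s: -2
SI base units of force: kg·m/s²

Answer: kg·m/s²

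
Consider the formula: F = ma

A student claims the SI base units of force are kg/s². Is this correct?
Units of each symbol in F = ma:
  m (mass): kg
  a (acceleration): m/s²

Multiplying the contributions: [kg] · [m/s²]
Adding exponents of each base unit: kg: 1, m: 1, s: -2
SI base units of force: kg·m/s²

The claimed units kg/s² (exponents kg: 1, s: -2) do not match the derived units kg·m/s² (exponents kg: 1, m: 1, s: -2), so the claim is incorrect.

Answer: No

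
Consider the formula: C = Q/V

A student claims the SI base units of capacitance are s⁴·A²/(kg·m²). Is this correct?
Units of each symbol in C = Q/V:
  Q (charge, in coulombs): s·A
  V (voltage, in volts): kg·m²/(s³·A)  → in the denominator, contributes s³·A/(kg·m²)

Multiplying the contributions: [s·A] · [s³·A/(kg·m²)]
Adding exponents of each base unit: kg: -1, m: -2, s: 4, A: 2
SI base units of capacitance: s⁴·A²/(kg·m²)

The claimed units s⁴·A²/(kg·m²) match the derived units, so the claim is correct.

Answer: Yes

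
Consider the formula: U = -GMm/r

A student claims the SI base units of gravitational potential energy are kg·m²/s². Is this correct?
Units of each symbol in U = -GMm/r:
  G (gravitational constant): m³/(kg·s²)
  M (mass): kg
  m (mass): kg
  r (distance): m  → in the denominator, contributes 1/m
  The minus sign does not affect the units.

Multiplying the contributions: [m³/(kg·s²)] · [kg] · [kg] · [1/m]
Adding exponents of each base unit: kg: 1, m: 2, s: -2
SI base units of gravitational potential energy: kg·m²/s²

The claimed units kg·m²/s² match the derived units, so the claim is correct.

Answer: Yes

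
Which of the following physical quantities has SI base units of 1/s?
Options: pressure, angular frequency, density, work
Checking the SI base units of each option:
  pressure (P = F/A): kg/(m·s²)  ✗
  angular frequency (ω = 2πf): 1/s  ✓ matches
  density (ρ = m/V): kg/m³  ✗
  work (W = Fd): kg·m²/s²  ✗

Only angular frequency has units 1/s.

Answer: angular frequency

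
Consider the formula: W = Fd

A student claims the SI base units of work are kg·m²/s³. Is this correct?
Units of each symbol in W = Fd:
  F (force): kg·m/s²
  d (displacement): m

Multiplying the contributions: [kg·m/s²] · [m]
Adding exponents of each base unit: kg: 1, m: 2, s: -2
SI base units of work: kg·m²/s²

The claimed units kg·m²/s³ (exponents kg: 1, m: 2, s: -3) do not match the derived units kg·m²/s² (exponents kg: 1, m: 2, s: -2), so the claim is incorrect.

Answer: No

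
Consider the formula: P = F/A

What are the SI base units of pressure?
Units of each symbol in P = F/A:
  F (force): kg·m/s²
  A (area): m²  → in the denominator, contributes 1/m²

Multiplying the contributions: [kg·m/s²] · [1/m²]
Adding exponents of each base unit: kg: 1, m: -1, s: -2
SI base units of pressure: kg/(m·s²)

Answer: kg/(m·s²)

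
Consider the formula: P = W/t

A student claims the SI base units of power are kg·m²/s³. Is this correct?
Units of each symbol in P = W/t:
  W (work): kg·m²/s²
  t (time): s  → in the denominator, contributes 1/s

Multiplying the contributions: [kg·m²/s²] · [1/s]
Adding exponents of each base unit: kg: 1, m: 2, s: -3
SI base units of power: kg·m²/s³

The claimed units kg·m²/s³ match the derived units, so the claim is correct.

Answer: Yes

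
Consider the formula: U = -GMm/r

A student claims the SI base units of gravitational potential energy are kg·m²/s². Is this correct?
Units of each symbol in U = -GMm/r:
  G (gravitational constant): m³/(kg·s²)
  M (mass): kg
  m (mass): kg
  r (distance): m  → in the denominator, contributes 1/m
  The minus sign does not affect the units.

Multiplying the contributions: [m³/(kg·s²)] · [kg] · [kg] · [1/m]
Adding exponents of each base unit: kg: 1, m: 2, s: -2
SI base units of gravitational potential energy: kg·m²/s²

The claimed units kg·m²/s² match the derived units, so the claim is correct.

Answer: Yes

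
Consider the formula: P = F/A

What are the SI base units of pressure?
Units of each symbol in P = F/A:
  F (force): kg·m/s²
  A (area): m²  → in the denominator, contributes 1/m²

Multiplying the contributions: [kg·m/s²] · [1/m²]
Adding exponents of each base unit: kg: 1, m: -1, s: -2
SI base units of pressure: kg/(m·s²)

Answer: kg/(m·s²)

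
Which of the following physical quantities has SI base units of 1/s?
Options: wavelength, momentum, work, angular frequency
Checking the SI base units of each option:
  wavelength (λ = v/f): m  ✗
  momentum (p = mv): kg·m/s  ✗
  work (W = Fd): kg·m²/s²  ✗
  angular frequency (ω = 2πf): 1/s  ✓ matches

Only angular frequency has units 1/s.

Answer: angular frequency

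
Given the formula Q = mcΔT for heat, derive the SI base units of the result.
Units of each symbol in Q = mcΔT:
  m (mass): kg
  c (specific heat capacity, in J/(kg·K)): m²/(s²·K)
  ΔT (temperature change): K

Multiplying the contributions: [kg] · [m²/(s²·K)] · [K]
Adding exponents of each base unit: kg: 1, m: 2, s: -2
SI base units of heat: kg·m²/s²

Answer: kg·m²/s²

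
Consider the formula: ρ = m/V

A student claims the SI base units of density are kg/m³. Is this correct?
Units of each symbol in ρ = m/V:
  m (mass): kg
  V (volume): m³  → in the denominator, contributes 1/m³

Multiplying the contributions: [kg] · [1/m³]
Adding exponents of each base unit: kg: 1, m: -3
SI base units of density: kg/m³

The claimed units kg/m³ match the derived units, so the claim is correct.

Answer: Yes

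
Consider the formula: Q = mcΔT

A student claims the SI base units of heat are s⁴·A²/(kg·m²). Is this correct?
Units of each symbol in Q = mcΔT:
  m (mass): kg
  c (specific heat capacity, in J/(kg·K)): m²/(s²·K)
  ΔT (temperature change): K

Multiplying the contributions: [kg] · [m²/(s²·K)] · [K]
Adding exponents of each base unit: kg: 1, m: 2, s: -2
SI base units of heat: kg·m²/s²

The claimed units s⁴·A²/(kg·m²) (exponents kg: -1, m: -2, s: 4, A: 2) do not match the derived units kg·m²/s² (exponents kg: 1, m: 2, s: -2), so the claim is incorrect.

Answer: No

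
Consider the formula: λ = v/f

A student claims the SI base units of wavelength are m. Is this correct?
Units of each symbol in λ = v/f:
  v (wave speed): m/s
  f (frequency): 1/s  → in the denominator, contributes s

Multiplying the contributions: [m/s] · [s]
Adding exponents of each base unit: m: 1
SI base units of wavelength: m

The claimed units m match the derived units, so the claim is correct.

Answer: Yes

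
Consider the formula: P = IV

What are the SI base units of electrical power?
Units of each symbol in P = IV:
  I (current): A
  V (voltage, in volts): kg·m²/(s³·A)

Multiplying the contributions: [A] · [kg·m²/(s³·A)]
Adding exponents of each base unit: kg: 1, m: 2, s: -3
SI base units of electrical power: kg·m²/s³

Answer: kg·m²/s³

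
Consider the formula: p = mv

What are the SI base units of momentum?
Units of each symbol in p = mv:
  m (mass): kg
  v (velocity): m/s

Multiplying the contributions: [kg] · [m/s]
Adding exponents of each base unit: kg: 1, m: 1, s: -1
SI base units of momentum: kg·m/s

Answer: kg·m/s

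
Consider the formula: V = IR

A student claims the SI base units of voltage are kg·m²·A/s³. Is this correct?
Units of each symbol in V = IR:
  I (current): A
  R (resistance, in ohms): kg·m²/(s³·A²)

Multiplying the contributions: [A] · [kg·m²/(s³·A²)]
Adding exponents of each base unit: kg: 1, m: 2, s: -3, A: -1
SI base units of voltage: kg·m²/(s³·A)

The claimed units kg·m²·A/s³ (exponents kg: 1, m: 2, s: -3, A: 1) do not match the derived units kg·m²/(s³·A) (exponents kg: 1, m: 2, s: -3, A: -1), so the claim is incorrect.

Answer: No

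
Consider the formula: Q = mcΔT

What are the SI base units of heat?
Units of each symbol in Q = mcΔT:
  m (mass): kg
  c (specific heat capacity, in J/(kg·K)): m²/(s²·K)
  ΔT (temperature change): K

Multiplying the contributions: [kg] · [m²/(s²·K)] · [K]
Adding exponents of each base unit: kg: 1, m: 2, s: -2
SI base units of heat: kg·m²/s²

Answer: kg·m²/s²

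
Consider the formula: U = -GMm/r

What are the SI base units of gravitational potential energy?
Units of each symbol in U = -GMm/r:
  G (gravitational constant): m³/(kg·s²)
  M (mass): kg
  m (mass): kg
  r (distance): m  → in the denominator, contributes 1/m
  The minus sign does not affect the units.

Multiplying the contributions: [m³/(kg·s²)] · [kg] · [kg] · [1/m]
Adding exponents of each base unit: kg: 1, m: 2, s: -2
SI base units of gravitational potential energy: kg·m²/s²

Answer: kg·m²/s²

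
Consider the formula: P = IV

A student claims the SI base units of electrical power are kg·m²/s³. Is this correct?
Units of each symbol in P = IV:
  I (current): A
  V (voltage, in volts): kg·m²/(s³·A)

Multiplying the contributions: [A] · [kg·m²/(s³·A)]
Adding exponents of each base unit: kg: 1, m: 2, s: -3
SI base units of electrical power: kg·m²/s³

The claimed units kg·m²/s³ match the derived units, so the claim is correct.

Answer: Yes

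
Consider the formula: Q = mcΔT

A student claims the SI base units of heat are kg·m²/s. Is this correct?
Units of each symbol in Q = mcΔT:
  m (mass): kg
  c (specific heat capacity, in J/(kg·K)): m²/(s²·K)
  ΔT (temperature change): K

Multiplying the contributions: [kg] · [m²/(s²·K)] · [K]
Adding exponents of each base unit: kg: 1, m: 2, s: -2
SI base units of heat: kg·m²/s²

The claimed units kg·m²/s (exponents kg: 1, m: 2, s: -1) do not match the derived units kg·m²/s² (exponents kg: 1, m: 2, s: -2), so the claim is incorrect.

Answer: No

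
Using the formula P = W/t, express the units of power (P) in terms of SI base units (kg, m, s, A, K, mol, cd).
Units of each symbol in P = W/t:
  W (work): kg·m²/s²
  t (time): s  → in the denominator, contributes 1/s

Multiplying the contributions: [kg·m²/s²] · [1/s]
Adding exponents of each base unit: kg: 1, m: 2, s: -3
SI base units of power: kg·m²/s³

Answer: kg·m²/s³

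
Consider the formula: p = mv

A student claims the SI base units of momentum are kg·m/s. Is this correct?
Units of each symbol in p = mv:
  m (mass): kg
  v (velocity): m/s

Multiplying the contributions: [kg] · [m/s]
Adding exponents of each base unit: kg: 1, m: 1, s: -1
SI base units of momentum: kg·m/s

The claimed units kg·m/s match the derived units, so the claim is correct.

Answer: Yes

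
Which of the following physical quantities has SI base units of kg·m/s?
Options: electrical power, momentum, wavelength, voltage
Checking the SI base units of each option:
  electrical power (P = IV): kg·m²/s³  ✗
  momentum (p = mv): kg·m/s  ✓ matches
  wavelength (λ = v/f): m  ✗
  voltage (V = IR): kg·m²/(s³·A)  ✗

Only momentum has units kg·m/s.

Answer: momentum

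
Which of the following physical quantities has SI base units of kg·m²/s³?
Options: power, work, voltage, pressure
Checking the SI base units of each option:
  power (P = W/t): kg·m²/s³  ✓ matches
  work (W = Fd): kg·m²/s²  ✗
  voltage (V = IR): kg·m²/(s³·A)  ✗
  pressure (P = F/A): kg/(m·s²)  ✗

Only power has units kg·m²/s³.

Answer: power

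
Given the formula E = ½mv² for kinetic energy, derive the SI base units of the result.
Units of each symbol in E = ½mv²:
  m (mass): kg
  v (speed): m/s  → to the power 2, contributes m²/s²
  The factor ½ is dimensionless.

Multiplying the contributions: [kg] · [m²/s²]
Adding exponents of each base unit: kg: 1, m: 2, s: -2
SI base units of kinetic energy: kg·m²/s²

Answer: kg·m²/s²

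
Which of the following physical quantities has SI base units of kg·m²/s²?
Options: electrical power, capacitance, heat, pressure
Checking the SI base units of each option:
  electrical power (P = IV): kg·m²/s³  ✗
  capacitance (C = Q/V): s⁴·A²/(kg·m²)  ✗
  heat (Q = mcΔT): kg·m²/s²  ✓ matches
  pressure (P = F/A): kg/(m·s²)  ✗

Only heat has units kg·m²/s².

Answer: heat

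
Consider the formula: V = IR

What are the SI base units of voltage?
Units of each symbol in V = IR:
  I (current): A
  R (resistance, in ohms): kg·m²/(s³·A²)

Multiplying the contributions: [A] · [kg·m²/(s³·A²)]
Adding exponents of each base unit: kg: 1, m: 2, s: -3, A: -1
SI base units of voltage: kg·m²/(s³·A)

Answer: kg·m²/(s³·A)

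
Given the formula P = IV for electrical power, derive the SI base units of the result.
Units of each symbol in P = IV:
  I (current): A
  V (voltage, in volts): kg·m²/(s³·A)

Multiplying the contributions: [A] · [kg·m²/(s³·A)]
Adding exponents of each base unit: kg: 1, m: 2, s: -3
SI base units of electrical power: kg·m²/s³

Answer: kg·m²/s³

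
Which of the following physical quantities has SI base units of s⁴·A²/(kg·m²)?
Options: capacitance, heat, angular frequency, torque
Checking the SI base units of each option:
  capacitance (C = Q/V): s⁴·A²/(kg·m²)  ✓ matches
  heat (Q = mcΔT): kg·m²/s²  ✗
  angular frequency (ω = 2πf): 1/s  ✗
  torque (τ = Fr): kg·m²/s²  ✗

Only capacitance has units s⁴·A²/(kg·m²).

Answer: capacitance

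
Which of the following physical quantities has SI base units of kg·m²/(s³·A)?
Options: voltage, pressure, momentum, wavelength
Checking the SI base units of each option:
  voltage (V = IR): kg·m²/(s³·A)  ✓ matches
  pressure (P = F/A): kg/(m·s²)  ✗
  momentum (p = mv): kg·m/s  ✗
  wavelength (λ = v/f): m  ✗

Only voltage has units kg·m²/(s³·A).

Answer: voltage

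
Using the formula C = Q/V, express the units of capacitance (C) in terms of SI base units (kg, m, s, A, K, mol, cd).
Units of each symbol in C = Q/V:
  Q (charge, in coulombs): s·A
  V (voltage, in volts): kg·m²/(s³·A)  → in the denominator, contributes s³·A/(kg·m²)

Multiplying the contributions: [s·A] · [s³·A/(kg·m²)]
Adding exponents of each base unit: kg: -1, m: -2, s: 4, A: 2
SI base units of capacitance: s⁴·A²/(kg·m²)

Answer: s⁴·A²/(kg·m²)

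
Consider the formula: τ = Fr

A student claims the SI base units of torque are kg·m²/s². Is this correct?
Units of each symbol in τ = Fr:
  F (force): kg·m/s²
  r (lever arm): m

Multiplying the contributions: [kg·m/s²] · [m]
Adding exponents of each base unit: kg: 1, m: 2, s: -2
SI base units of torque: kg·m²/s²

The claimed units kg·m²/s² match the derived units, so the claim is correct.

Answer: Yes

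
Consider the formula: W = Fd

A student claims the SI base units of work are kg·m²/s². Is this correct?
Units of each symbol in W = Fd:
  F (force): kg·m/s²
  d (displacement): m

Multiplying the contributions: [kg·m/s²] · [m]
Adding exponents of each base unit: kg: 1, m: 2, s: -2
SI base units of work: kg·m²/s²

The claimed units kg·m²/s² match the derived units, so the claim is correct.

Answer: Yes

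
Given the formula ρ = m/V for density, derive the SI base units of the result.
Units of each symbol in ρ = m/V:
  m (mass): kg
  V (volume): m³  → in the denominator, contributes 1/m³

Multiplying the contributions: [kg] · [1/m³]
Adding exponents of each base unit: kg: 1, m: -3
SI base units of density: kg/m³

Answer: kg/m³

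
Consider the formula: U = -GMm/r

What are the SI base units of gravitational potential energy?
Units of each symbol in U = -GMm/r:
  G (gravitational constant): m³/(kg·s²)
  M (mass): kg
  m (mass): kg
  r (distance): m  → in the denominator, contributes 1/m
  The minus sign does not affect the units.

Multiplying the contributions: [m³/(kg·s²)] · [kg] · [kg] · [1/m]
Adding exponents of each base unit: kg: 1, m: 2, s: -2
SI base units of gravitational potential energy: kg·m²/s²

Answer: kg·m²/s²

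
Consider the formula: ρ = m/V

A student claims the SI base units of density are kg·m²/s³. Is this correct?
Units of each symbol in ρ = m/V:
  m (mass): kg
  V (volume): m³  → in the denominator, contributes 1/m³

Multiplying the contributions: [kg] · [1/m³]
Adding exponents of each base unit: kg: 1, m: -3
SI base units of density: kg/m³

The claimed units kg·m²/s³ (exponents kg: 1, m: 2, s: -3) do not match the derived units kg/m³ (exponents kg: 1, m: -3), so the claim is incorrect.

Answer: No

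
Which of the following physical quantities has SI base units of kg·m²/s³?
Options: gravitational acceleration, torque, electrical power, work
Checking the SI base units of each option:
  gravitational acceleration (g = GM/r²): m/s²  ✗
  torque (τ = Fr): kg·m²/s²  ✗
  electrical power (P = IV): kg·m²/s³  ✓ matches
  work (W = Fd): kg·m²/s²  ✗

Only electrical power has units kg·m²/s³.

Answer: electrical power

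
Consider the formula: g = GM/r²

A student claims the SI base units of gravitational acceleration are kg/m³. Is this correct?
Units of each symbol in g = GM/r²:
  G (gravitational constant): m³/(kg·s²)
  M (mass): kg
  r (distance): m  → to the power 2 in the denominator, contributes 1/m²

Multiplying the contributions: [m³/(kg·s²)] · [kg] · [1/m²]
Adding exponents of each base unit: m: 1, s: -2
SI base units of gravitational acceleration: m/s²

The claimed units kg/m³ (exponents kg: 1, m: -3) do not match the derived units m/s² (exponents m: 1, s: -2), so the claim is incorrect.

Answer: No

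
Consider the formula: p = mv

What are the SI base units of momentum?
Units of each symbol in p = mv:
  m (mass): kg
  v (velocity): m/s

Multiplying the contributions: [kg] · [m/s]
Adding exponents of each base unit: kg: 1, m: 1, s: -1
SI base units of momentum: kg·m/s

Answer: kg·m/s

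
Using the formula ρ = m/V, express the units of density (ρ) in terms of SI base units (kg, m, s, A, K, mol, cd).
Units of each symbol in ρ = m/V:
  m (mass): kg
  V (volume): m³  → in the denominator, contributes 1/m³

Multiplying the contributions: [kg] · [1/m³]
Adding exponents of each base unit: kg: 1, m: -3
SI base units of density: kg/m³

Answer: kg/m³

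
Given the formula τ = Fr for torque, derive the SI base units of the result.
Units of each symbol in τ = Fr:
  F (force): kg·m/s²
  r (lever arm): m

Multiplying the contributions: [kg·m/s²] · [m]
Adding exponents of each base unit: kg: 1, m: 2, s: -2
SI base units of torque: kg·m²/s²

Answer: kg·m²/s²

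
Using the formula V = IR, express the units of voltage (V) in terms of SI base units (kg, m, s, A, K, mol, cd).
Units of each symbol in V = IR:
  I (current): A
  R (resistance, in ohms): kg·m²/(s³·A²)

Multiplying the contributions: [A] · [kg·m²/(s³·A²)]
Adding exponents of each base unit: kg: 1, m: 2, s: -3, A: -1
SI base units of voltage: kg·m²/(s³·A)

Answer: kg·m²/(s³·A)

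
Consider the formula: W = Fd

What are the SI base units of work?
Units of each symbol in W = Fd:
  F (force): kg·m/s²
  d (displacement): m

Multiplying the contributions: [kg·m/s²] · [m]
Adding exponents of each base unit: kg: 1, m: 2, s: -2
SI base units of work: kg·m²/s²

Answer: kg·m²/s²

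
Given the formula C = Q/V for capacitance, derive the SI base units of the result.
Units of each symbol in C = Q/V:
  Q (charge, in coulombs): s·A
  V (voltage, in volts): kg·m²/(s³·A)  → in the denominator, contributes s³·A/(kg·m²)

Multiplying the contributions: [s·A] · [s³·A/(kg·m²)]
Adding exponents of each base unit: kg: -1, m: -2, s: 4, A: 2
SI base units of capacitance: s⁴·A²/(kg·m²)

Answer: s⁴·A²/(kg·m²)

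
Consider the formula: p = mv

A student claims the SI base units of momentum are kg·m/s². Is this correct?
Units of each symbol in p = mv:
  m (mass): kg
  v (velocity): m/s

Multiplying the contributions: [kg] · [m/s]
Adding exponents of each base unit: kg: 1, m: 1, s: -1
SI base units of momentum: kg·m/s

The claimed units kg·m/s² (exponents kg: 1, m: 1, s: -2) do not match the derived units kg·m/s (exponents kg: 1, m: 1, s: -1), so the claim is incorrect.

Answer: No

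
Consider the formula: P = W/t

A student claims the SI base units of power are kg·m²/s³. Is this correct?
Units of each symbol in P = W/t:
  W (work): kg·m²/s²
  t (time): s  → in the denominator, contributes 1/s

Multiplying the contributions: [kg·m²/s²] · [1/s]
Adding exponents of each base unit: kg: 1, m: 2, s: -3
SI base units of power: kg·m²/s³

The claimed units kg·m²/s³ match the derived units, so the claim is correct.

Answer: Yes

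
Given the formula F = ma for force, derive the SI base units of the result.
Units of each symbol in F = ma:
  m (mass): kg
  a (acceleration): m/s²

Multiplying the contributions: [kg] · [m/s²]
Adding exponents of each base unit: kg: 1, m: 1, s: -2
SI base units of force: kg·m/s²

Answer: kg·m/s²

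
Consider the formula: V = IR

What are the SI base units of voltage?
Units of each symbol in V = IR:
  I (current): A
  R (resistance, in ohms): kg·m²/(s³·A²)

Multiplying the contributions: [A] · [kg·m²/(s³·A²)]
Adding exponents of each base unit: kg: 1, m: 2, s: -3, A: -1
SI base units of voltage: kg·m²/(s³·A)

Answer: kg·m²/(s³·A)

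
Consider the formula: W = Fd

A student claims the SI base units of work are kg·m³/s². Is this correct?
Units of each symbol in W = Fd:
  F (force): kg·m/s²
  d (displacement): m

Multiplying the contributions: [kg·m/s²] · [m]
Adding exponents of each base unit: kg: 1, m: 2, s: -2
SI base units of work: kg·m²/s²

The claimed units kg·m³/s² (exponents kg: 1, m: 3, s: -2) do not match the derived units kg·m²/s² (exponents kg: 1, m: 2, s: -2), so the claim is incorrect.

Answer: No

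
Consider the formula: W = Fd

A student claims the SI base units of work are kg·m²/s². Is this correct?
Units of each symbol in W = Fd:
  F (force): kg·m/s²
  d (displacement): m

Multiplying the contributions: [kg·m/s²] · [m]
Adding exponents of each base unit: kg: 1, m: 2, s: -2
SI base units of work: kg·m²/s²

The claimed units kg·m²/s² match the derived units, so the claim is correct.

Answer: Yes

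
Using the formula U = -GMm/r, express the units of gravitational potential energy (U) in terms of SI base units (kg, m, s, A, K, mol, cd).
Units of each symbol in U = -GMm/r:
  G (gravitational constant): m³/(kg·s²)
  M (mass): kg
  m (mass): kg
  r (distance): m  → in the denominator, contributes 1/m
  The minus sign does not affect the units.

Multiplying the contributions: [m³/(kg·s²)] · [kg] · [kg] · [1/m]
Adding exponents of each base unit: kg: 1, m: 2, s: -2
SI base units of gravitational potential energy: kg·m²/s²

Answer: kg·m²/s²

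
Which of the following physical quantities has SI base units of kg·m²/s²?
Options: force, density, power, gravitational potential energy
Checking the SI base units of each option:
  force (F = ma): kg·m/s²  ✗
  density (ρ = m/V): kg/m³  ✗
  power (P = W/t): kg·m²/s³  ✗
  gravitational potential energy (U = -GMm/r): kg·m²/s²  ✓ matches

Only gravitational potential energy has units kg·m²/s².

Answer: gravitational potential energy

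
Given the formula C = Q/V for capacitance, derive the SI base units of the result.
Units of each symbol in C = Q/V:
  Q (charge, in coulombs): s·A
  V (voltage, in volts): kg·m²/(s³·A)  → in the denominator, contributes s³·A/(kg·m²)

Multiplying the contributions: [s·A] · [s³·A/(kg·m²)]
Adding exponents of each base unit: kg: -1, m: -2, s: 4, A: 2
SI base units of capacitance: s⁴·A²/(kg·m²)

Answer: s⁴·A²/(kg·m²)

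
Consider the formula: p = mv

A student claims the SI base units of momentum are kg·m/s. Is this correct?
Units of each symbol in p = mv:
  m (mass): kg
  v (velocity): m/s

Multiplying the contributions: [kg] · [m/s]
Adding exponents of each base unit: kg: 1, m: 1, s: -1
SI base units of momentum: kg·m/s

The claimed units kg·m/s match the derived units, so the claim is correct.

Answer: Yes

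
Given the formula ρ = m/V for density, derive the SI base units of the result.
Units of each symbol in ρ = m/V:
  m (mass): kg
  V (volume): m³  → in the denominator, contributes 1/m³

Multiplying the contributions: [kg] · [1/m³]
Adding exponents of each base unit: kg: 1, m: -3
SI base units of density: kg/m³

Answer: kg/m³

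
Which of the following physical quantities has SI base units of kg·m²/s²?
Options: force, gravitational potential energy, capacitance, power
Checking the SI base units of each option:
  force (F = ma): kg·m/s²  ✗
  gravitational potential energy (U = -GMm/r): kg·m²/s²  ✓ matches
  capacitance (C = Q/V): s⁴·A²/(kg·m²)  ✗
  power (P = W/t): kg·m²/s³  ✗

Only gravitational potential energy has units kg·m²/s².

Answer: gravitational potential energy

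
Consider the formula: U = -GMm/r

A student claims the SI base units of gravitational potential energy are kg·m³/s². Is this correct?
Units of each symbol in U = -GMm/r:
  G (gravitational constant): m³/(kg·s²)
  M (mass): kg
  m (mass): kg
  r (distance): m  → in the denominator, contributes 1/m
  The minus sign does not affect the units.

Multiplying the contributions: [m³/(kg·s²)] · [kg] · [kg] · [1/m]
Adding exponents of each base unit: kg: 1, m: 2, s: -2
SI base units of gravitational potential energy: kg·m²/s²

The claimed units kg·m³/s² (exponents kg: 1, m: 3, s: -2) do not match the derived units kg·m²/s² (exponents kg: 1, m: 2, s: -2), so the claim is incorrect.

Answer: No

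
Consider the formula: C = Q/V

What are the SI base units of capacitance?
Units of each symbol in C = Q/V:
  Q (charge, in coulombs): s·A
  V (voltage, in volts): kg·m²/(s³·A)  → in the denominator, contributes s³·A/(kg·m²)

Multiplying the contributions: [s·A] · [s³·A/(kg·m²)]
Adding exponents of each base unit: kg: -1, m: -2, s: 4, A: 2
SI base units of capacitance: s⁴·A²/(kg·m²)

Answer: s⁴·A²/(kg·m²)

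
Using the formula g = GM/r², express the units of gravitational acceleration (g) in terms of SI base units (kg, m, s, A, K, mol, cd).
Units of each symbol in g = GM/r²:
  G (gravitational constant): m³/(kg·s²)
  M (mass): kg
  r (distance): m  → to the power 2 in the denominator, contributes 1/m²

Multiplying the contributions: [m³/(kg·s²)] · [kg] · [1/m²]
Adding exponents of each base unit: m: 1, s: -2
SI base units of gravitational acceleration: m/s²

Answer: m/s²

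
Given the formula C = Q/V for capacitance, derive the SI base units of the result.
Units of each symbol in C = Q/V:
  Q (charge, in coulombs): s·A
  V (voltage, in volts): kg·m²/(s³·A)  → in the denominator, contributes s³·A/(kg·m²)

Multiplying the contributions: [s·A] · [s³·A/(kg·m²)]
Adding exponents of each base unit: kg: -1, m: -2, s: 4, A: 2
SI base units of capacitance: s⁴·A²/(kg·m²)

Answer: s⁴·A²/(kg·m²)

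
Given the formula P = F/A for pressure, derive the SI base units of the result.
Units of each symbol in P = F/A:
  F (force): kg·m/s²
  A (area): m²  → in the denominator, contributes 1/m²

Multiplying the contributions: [kg·m/s²] · [1/m²]
Adding exponents of each base unit: kg: 1, m: -1, s: -2
SI base units of pressure: kg/(m·s²)

Answer: kg/(m·s²)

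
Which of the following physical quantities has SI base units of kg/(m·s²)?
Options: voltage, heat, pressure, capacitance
Checking the SI base units of each option:
  voltage (V = IR): kg·m²/(s³·A)  ✗
  heat (Q = mcΔT): kg·m²/s²  ✗
  pressure (P = F/A): kg/(m·s²)  ✓ matches
  capacitance (C = Q/V): s⁴·A²/(kg·m²)  ✗

Only pressure has units kg/(m·s²).

Answer: pressure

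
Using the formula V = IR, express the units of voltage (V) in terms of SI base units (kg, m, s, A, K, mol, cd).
Units of each symbol in V = IR:
  I (current): A
  R (resistance, in ohms): kg·m²/(s³·A²)

Multiplying the contributions: [A] · [kg·m²/(s³·A²)]
Adding exponents of each base unit: kg: 1, m: 2, s: -3, A: -1
SI base units of voltage: kg·m²/(s³·A)

Answer: kg·m²/(s³·A)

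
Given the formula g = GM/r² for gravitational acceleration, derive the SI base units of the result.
Units of each symbol in g = GM/r²:
  G (gravitational constant): m³/(kg·s²)
  M (mass): kg
  r (distance): m  → to the power 2 in the denominator, contributes 1/m²

Multiplying the contributions: [m³/(kg·s²)] · [kg] · [1/m²]
Adding exponents of each base unit: m: 1, s: -2
SI base units of gravitational acceleration: m/s²

Answer: m/s²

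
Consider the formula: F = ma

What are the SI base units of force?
Units of each symbol in F = ma:
  m (mass): kg
  a (acceleration): m/s²

Multiplying the contributions: [kg] · [m/s²]
Adding exponents of each base unit: kg: 1, m: 1, s: -2
SI base units of force: kg·m/s²

Answer: kg·m/s²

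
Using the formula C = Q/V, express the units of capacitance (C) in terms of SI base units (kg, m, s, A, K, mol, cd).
Units of each symbol in C = Q/V:
  Q (charge, in coulombs): s·A
  V (voltage, in volts): kg·m²/(s³·A)  → in the denominator, contributes s³·A/(kg·m²)

Multiplying the contributions: [s·A] · [s³·A/(kg·m²)]
Adding exponents of each base unit: kg: -1, m: -2, s: 4, A: 2
SI base units of capacitance: s⁴·A²/(kg·m²)

Answer: s⁴·A²/(kg·m²)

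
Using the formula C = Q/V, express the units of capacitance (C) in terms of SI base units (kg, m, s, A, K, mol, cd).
Units of each symbol in C = Q/V:
  Q (charge, in coulombs): s·A
  V (voltage, in volts): kg·m²/(s³·A)  → in the denominator, contributes s³·A/(kg·m²)

Multiplying the contributions: [s·A] · [s³·A/(kg·m²)]
Adding exponents of each base unit: kg: -1, m: -2, s: 4, A: 2
SI base units of capacitance: s⁴·A²/(kg·m²)

Answer: s⁴·A²/(kg·m²)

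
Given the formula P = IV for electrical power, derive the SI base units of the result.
Units of each symbol in P = IV:
  I (current): A
  V (voltage, in volts): kg·m²/(s³·A)

Multiplying the contributions: [A] · [kg·m²/(s³·A)]
Adding exponents of each base unit: kg: 1, m: 2, s: -3
SI base units of electrical power: kg·m²/s³

Answer: kg·m²/s³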